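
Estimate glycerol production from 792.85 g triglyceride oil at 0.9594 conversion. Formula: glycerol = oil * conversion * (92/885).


glycerol = oil * conv * (92/885)
= 792.85 * 0.9594 * 92 / 885
= 79.0743 g

79.0743 g


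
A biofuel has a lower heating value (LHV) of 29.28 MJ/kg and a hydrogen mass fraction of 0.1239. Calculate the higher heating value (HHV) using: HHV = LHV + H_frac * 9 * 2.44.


HHV = LHV + H_frac * 9 * 2.44
= 29.28 + 0.1239 * 9 * 2.44
= 32.0008 MJ/kg

32.0008 MJ/kg


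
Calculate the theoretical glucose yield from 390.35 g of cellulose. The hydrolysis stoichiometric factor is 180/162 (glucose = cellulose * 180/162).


glucose = cellulose * 180/162
= 390.35 * 180/162
= 433.7222 g

433.7222 g


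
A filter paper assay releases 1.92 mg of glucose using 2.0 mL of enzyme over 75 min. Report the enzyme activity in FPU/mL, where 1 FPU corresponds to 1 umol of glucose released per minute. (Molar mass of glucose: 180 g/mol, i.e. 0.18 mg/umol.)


Activity = glucose_mg / (0.18 mg/umol * V_mL * t_min)
= 1.92 / (0.18 * 2.0 * 75)
= 0.0711 FPU/mL

0.0711 FPU/mL


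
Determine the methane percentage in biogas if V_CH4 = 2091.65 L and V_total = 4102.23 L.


CH4% = V_CH4 / V_total * 100
= 2091.65 / 4102.23 * 100
= 50.9881%

50.9881%


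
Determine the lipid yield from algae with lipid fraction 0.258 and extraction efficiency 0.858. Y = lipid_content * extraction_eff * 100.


Y = lipid_content * extraction_eff * 100
= 0.258 * 0.858 * 100
= 22.1364%

22.1364%


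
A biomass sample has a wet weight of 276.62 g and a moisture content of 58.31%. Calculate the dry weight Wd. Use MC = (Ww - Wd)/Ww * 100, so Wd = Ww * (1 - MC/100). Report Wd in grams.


Wd = Ww * (1 - MC/100)
= 276.62 * (1 - 58.31/100)
= 115.3229 g

115.3229 g


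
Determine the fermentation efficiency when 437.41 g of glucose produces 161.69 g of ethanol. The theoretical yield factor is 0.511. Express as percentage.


Fermentation efficiency = (actual / (0.511 * glucose)) * 100
= (161.69 / (0.511 * 437.41)) * 100
= 72.3392%

72.3392%


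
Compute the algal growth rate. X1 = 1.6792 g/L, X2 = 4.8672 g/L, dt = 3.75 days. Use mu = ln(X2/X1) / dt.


mu = ln(X2/X1) / dt
= ln(4.8672/1.6792) / 3.75
= 0.2838 per day

0.2838 per day


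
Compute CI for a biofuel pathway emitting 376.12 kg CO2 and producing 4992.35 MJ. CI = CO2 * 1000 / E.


CI = CO2 * 1000 / E
= 376.12 * 1000 / 4992.35
= 75.3393 g CO2/MJ

75.3393 g CO2/MJ


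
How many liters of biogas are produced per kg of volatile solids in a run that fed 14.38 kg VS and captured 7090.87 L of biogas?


Y = V / VS
= 7090.87 / 14.38
= 493.1064 L/kg VS

493.1064 L/kg VS


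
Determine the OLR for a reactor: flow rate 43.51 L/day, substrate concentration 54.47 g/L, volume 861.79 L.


OLR = Q * S / V
= 43.51 * 54.47 / 861.79
= 2.7501 g/L/day

2.7501 g/L/day


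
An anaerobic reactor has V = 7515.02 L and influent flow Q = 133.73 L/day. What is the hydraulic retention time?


HRT = V / Q
= 7515.02 / 133.73
= 56.1955 days

56.1955 days


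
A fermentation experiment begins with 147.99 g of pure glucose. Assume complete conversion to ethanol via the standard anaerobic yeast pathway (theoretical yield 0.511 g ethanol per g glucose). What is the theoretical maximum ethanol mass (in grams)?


Theoretical ethanol yield: m_EtOH = 0.511 * m_glucose
m_EtOH = 0.511 * 147.99 = 75.6229 g

75.6229 g


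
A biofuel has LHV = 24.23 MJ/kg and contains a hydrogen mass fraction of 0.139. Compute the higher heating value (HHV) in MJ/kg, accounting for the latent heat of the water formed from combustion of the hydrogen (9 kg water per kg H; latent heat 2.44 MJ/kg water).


HHV = LHV + H_frac * 9 * 2.44
= 24.23 + 0.139 * 9 * 2.44
= 27.2824 MJ/kg

27.2824 MJ/kg


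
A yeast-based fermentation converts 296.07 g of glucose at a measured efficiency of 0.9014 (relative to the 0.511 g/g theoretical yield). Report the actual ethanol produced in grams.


Actual ethanol: m = 0.511 * 296.07 * 0.9014
m = 136.3744 g

136.3744 g


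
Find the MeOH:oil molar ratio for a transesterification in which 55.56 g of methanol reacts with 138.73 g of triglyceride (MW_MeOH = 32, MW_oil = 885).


Molar ratio = n_MeOH / n_oil = (MeOH/32) / (oil/885) = (MeOH * 885) / (32 * oil)
= (55.56 * 885) / (32 * 138.73)
= 11.0761

11.0761


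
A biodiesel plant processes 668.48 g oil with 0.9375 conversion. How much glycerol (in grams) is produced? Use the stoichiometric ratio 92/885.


glycerol = oil * conv * (92/885)
= 668.48 * 0.9375 * 92 / 885
= 65.1485 g

65.1485 g


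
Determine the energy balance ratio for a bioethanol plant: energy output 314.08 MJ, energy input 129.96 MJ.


EROI = E_out / E_in
= 314.08 / 129.96
= 2.4167

2.4167


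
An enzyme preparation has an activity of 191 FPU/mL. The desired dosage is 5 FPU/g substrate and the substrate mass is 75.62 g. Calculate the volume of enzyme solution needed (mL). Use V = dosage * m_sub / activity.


V = dosage * m_sub / activity
V = 5 * 75.62 / 191
V = 1.9796 mL

1.9796 mL


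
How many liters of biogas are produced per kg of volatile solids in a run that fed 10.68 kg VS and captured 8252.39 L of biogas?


Y = V / VS
= 8252.39 / 10.68
= 772.6957 L/kg VS

772.6957 L/kg VS


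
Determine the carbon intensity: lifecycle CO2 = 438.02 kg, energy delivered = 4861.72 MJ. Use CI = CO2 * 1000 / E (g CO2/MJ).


CI = CO2 * 1000 / E
= 438.02 * 1000 / 4861.72
= 90.0957 g CO2/MJ

90.0957 g CO2/MJ


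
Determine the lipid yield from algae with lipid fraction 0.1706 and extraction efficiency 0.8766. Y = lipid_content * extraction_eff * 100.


Y = lipid_content * extraction_eff * 100
= 0.1706 * 0.8766 * 100
= 14.9548%

14.9548%


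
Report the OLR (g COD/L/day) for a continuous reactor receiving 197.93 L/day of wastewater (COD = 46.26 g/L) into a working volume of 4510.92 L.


OLR = Q * S / V
= 197.93 * 46.26 / 4510.92
= 2.0298 g/L/day

2.0298 g/L/day


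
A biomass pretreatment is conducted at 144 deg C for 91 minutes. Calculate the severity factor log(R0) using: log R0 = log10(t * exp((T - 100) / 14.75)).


logR0 = log10(t * exp((T - 100) / 14.75))
= log10(91 * exp((144 - 100) / 14.75))
= 3.2546

3.2546


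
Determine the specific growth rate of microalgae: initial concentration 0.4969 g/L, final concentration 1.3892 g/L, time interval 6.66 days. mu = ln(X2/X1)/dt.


mu = ln(X2/X1) / dt
= ln(1.3892/0.4969) / 6.66
= 0.1544 per day

0.1544 per day


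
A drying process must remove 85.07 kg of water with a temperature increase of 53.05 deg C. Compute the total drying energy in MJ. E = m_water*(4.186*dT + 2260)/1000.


E = m_water * (4.186 * dT + 2260) / 1000
= 85.07 * (4.186 * 53.05 + 2260) / 1000
= 211.1495 MJ

211.1495 MJ


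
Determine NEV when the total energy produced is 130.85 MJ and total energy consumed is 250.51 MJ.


NEV = E_out - E_in
= 130.85 - 250.51
= -119.6600 MJ

-119.6600 MJ


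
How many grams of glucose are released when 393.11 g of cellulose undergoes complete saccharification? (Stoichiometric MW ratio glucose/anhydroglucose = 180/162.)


glucose = cellulose * 180/162
= 393.11 * 180/162
= 436.7889 g

436.7889 g


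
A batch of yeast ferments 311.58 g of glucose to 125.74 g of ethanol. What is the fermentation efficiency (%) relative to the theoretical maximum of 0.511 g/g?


Fermentation efficiency = (actual / (0.511 * glucose)) * 100
= (125.74 / (0.511 * 311.58)) * 100
= 78.9738%

78.9738%


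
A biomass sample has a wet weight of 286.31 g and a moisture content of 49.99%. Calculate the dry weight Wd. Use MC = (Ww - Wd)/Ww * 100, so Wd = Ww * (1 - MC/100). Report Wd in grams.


Wd = Ww * (1 - MC/100)
= 286.31 * (1 - 49.99/100)
= 143.1836 g

143.1836 g


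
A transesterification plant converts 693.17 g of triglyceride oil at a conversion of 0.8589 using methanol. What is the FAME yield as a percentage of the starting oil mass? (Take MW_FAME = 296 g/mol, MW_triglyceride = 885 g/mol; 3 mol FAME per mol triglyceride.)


m_FAME = oil * conv * (3 * 296 / 885) = oil * conv * (888/885)
= 693.17 * 0.8589 * 888 / 885
= 597.3819 g
Y = m_FAME / oil * 100 = conv * (888/885) * 100
= 0.8589 * 888 / 885 * 100
= 86.18%

86.18%


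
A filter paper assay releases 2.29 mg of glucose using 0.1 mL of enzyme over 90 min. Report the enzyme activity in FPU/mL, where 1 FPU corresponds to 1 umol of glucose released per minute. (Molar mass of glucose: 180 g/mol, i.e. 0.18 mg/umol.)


Activity = glucose_mg / (0.18 mg/umol * V_mL * t_min)
= 2.29 / (0.18 * 0.1 * 90)
= 1.4136 FPU/mL

1.4136 FPU/mL


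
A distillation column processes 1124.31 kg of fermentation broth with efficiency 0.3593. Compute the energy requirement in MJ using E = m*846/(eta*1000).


E = m * 846 / (eta * 1000)
= 1124.31 * 846 / (0.3593 * 1000)
= 2647.2760 MJ

2647.2760 MJ


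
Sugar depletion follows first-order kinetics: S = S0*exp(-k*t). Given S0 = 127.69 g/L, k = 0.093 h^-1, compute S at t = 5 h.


S = S0 * exp(-k * t)
S = 127.69 * exp(-0.093 * 5)
S = 80.2066 g/L

80.2066 g/L


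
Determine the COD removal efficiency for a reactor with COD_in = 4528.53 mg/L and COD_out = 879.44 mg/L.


eta = (COD_in - COD_out) / COD_in * 100
= (4528.53 - 879.44) / 4528.53 * 100
= 80.5800%

80.5800%


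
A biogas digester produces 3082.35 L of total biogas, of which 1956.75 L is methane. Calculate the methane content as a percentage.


CH4% = V_CH4 / V_total * 100
= 1956.75 / 3082.35 * 100
= 63.4824%

63.4824%


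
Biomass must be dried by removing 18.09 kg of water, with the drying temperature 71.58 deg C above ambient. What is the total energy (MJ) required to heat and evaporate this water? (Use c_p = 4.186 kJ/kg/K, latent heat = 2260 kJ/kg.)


E = m_water * (4.186 * dT + 2260) / 1000
= 18.09 * (4.186 * 71.58 + 2260) / 1000
= 46.3038 MJ

46.3038 MJ


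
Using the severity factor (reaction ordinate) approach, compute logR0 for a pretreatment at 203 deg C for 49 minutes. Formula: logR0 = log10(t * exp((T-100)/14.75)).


logR0 = log10(t * exp((T - 100) / 14.75))
= log10(49 * exp((203 - 100) / 14.75))
= 4.7229

4.7229


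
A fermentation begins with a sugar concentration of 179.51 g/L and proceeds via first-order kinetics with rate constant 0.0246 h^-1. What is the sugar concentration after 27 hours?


S = S0 * exp(-k * t)
S = 179.51 * exp(-0.0246 * 27)
S = 92.3911 g/L

92.3911 g/L


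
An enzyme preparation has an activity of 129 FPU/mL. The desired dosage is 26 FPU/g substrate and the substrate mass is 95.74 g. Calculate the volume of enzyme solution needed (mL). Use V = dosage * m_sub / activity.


V = dosage * m_sub / activity
V = 26 * 95.74 / 129
V = 19.2964 mL

19.2964 mL


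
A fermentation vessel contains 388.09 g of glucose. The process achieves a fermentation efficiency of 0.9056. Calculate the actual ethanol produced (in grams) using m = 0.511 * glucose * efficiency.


Actual ethanol: m = 0.511 * 388.09 * 0.9056
m = 179.5931 g

179.5931 g


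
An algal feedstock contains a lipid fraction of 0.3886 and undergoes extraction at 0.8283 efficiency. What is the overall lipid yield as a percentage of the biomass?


Y = lipid_content * extraction_eff * 100
= 0.3886 * 0.8283 * 100
= 32.1877%

32.1877%


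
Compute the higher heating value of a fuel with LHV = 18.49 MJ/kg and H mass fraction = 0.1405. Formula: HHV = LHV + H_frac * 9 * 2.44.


HHV = LHV + H_frac * 9 * 2.44
= 18.49 + 0.1405 * 9 * 2.44
= 21.5754 MJ/kg

21.5754 MJ/kg


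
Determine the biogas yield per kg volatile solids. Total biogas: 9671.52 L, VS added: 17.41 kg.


Y = V / VS
= 9671.52 / 17.41
= 555.5152 L/kg VS

555.5152 L/kg VS


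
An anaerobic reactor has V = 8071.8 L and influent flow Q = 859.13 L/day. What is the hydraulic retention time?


HRT = V / Q
= 8071.8 / 859.13
= 9.3953 days

9.3953 days


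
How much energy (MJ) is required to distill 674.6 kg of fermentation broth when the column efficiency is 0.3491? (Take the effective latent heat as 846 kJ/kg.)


E = m * 846 / (eta * 1000)
= 674.6 * 846 / (0.3491 * 1000)
= 1634.8084 MJ

1634.8084 MJ


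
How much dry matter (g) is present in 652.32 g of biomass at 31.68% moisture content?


Wd = Ww * (1 - MC/100)
= 652.32 * (1 - 31.68/100)
= 445.6650 g

445.6650 g


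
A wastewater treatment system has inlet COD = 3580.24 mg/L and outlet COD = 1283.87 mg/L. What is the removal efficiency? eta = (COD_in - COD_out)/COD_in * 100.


eta = (COD_in - COD_out) / COD_in * 100
= (3580.24 - 1283.87) / 3580.24 * 100
= 64.1401%

64.1401%


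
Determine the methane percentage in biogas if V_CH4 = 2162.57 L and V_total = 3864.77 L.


CH4% = V_CH4 / V_total * 100
= 2162.57 / 3864.77 * 100
= 55.9560%

55.9560%


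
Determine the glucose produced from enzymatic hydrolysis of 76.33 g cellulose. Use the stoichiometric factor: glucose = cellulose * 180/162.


glucose = cellulose * 180/162
= 76.33 * 180/162
= 84.8111 g

84.8111 g


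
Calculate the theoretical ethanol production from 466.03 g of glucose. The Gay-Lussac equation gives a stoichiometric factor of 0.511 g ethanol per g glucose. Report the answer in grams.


Theoretical ethanol yield: m_EtOH = 0.511 * m_glucose
m_EtOH = 0.511 * 466.03 = 238.1413 g

238.1413 g


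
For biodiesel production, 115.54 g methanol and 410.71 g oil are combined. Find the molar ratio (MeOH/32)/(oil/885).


Molar ratio = n_MeOH / n_oil = (MeOH/32) / (oil/885) = (MeOH * 885) / (32 * oil)
= (115.54 * 885) / (32 * 410.71)
= 7.7802

7.7802


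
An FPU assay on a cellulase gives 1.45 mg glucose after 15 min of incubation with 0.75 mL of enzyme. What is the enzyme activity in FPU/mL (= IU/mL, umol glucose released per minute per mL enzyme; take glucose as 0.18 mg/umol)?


Activity = glucose_mg / (0.18 mg/umol * V_mL * t_min)
= 1.45 / (0.18 * 0.75 * 15)
= 0.7160 FPU/mL

0.7160 FPU/mL


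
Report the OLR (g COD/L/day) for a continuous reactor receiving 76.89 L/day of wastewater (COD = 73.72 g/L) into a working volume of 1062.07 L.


OLR = Q * S / V
= 76.89 * 73.72 / 1062.07
= 5.3371 g/L/day

5.3371 g/L/day


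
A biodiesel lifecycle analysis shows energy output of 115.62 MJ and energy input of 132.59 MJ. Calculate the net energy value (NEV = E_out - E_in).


NEV = E_out - E_in
= 115.62 - 132.59
= -16.9700 MJ

-16.9700 MJ


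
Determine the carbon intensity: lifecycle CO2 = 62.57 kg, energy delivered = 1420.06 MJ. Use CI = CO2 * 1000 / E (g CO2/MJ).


CI = CO2 * 1000 / E
= 62.57 * 1000 / 1420.06
= 44.0615 g CO2/MJ

44.0615 g CO2/MJ


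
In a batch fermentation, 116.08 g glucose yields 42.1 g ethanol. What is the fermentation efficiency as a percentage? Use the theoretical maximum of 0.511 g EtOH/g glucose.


Fermentation efficiency = (actual / (0.511 * glucose)) * 100
= (42.1 / (0.511 * 116.08)) * 100
= 70.9747%

70.9747%


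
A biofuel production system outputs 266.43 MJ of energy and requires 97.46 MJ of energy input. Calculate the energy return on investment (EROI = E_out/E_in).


EROI = E_out / E_in
= 266.43 / 97.46
= 2.7337

2.7337


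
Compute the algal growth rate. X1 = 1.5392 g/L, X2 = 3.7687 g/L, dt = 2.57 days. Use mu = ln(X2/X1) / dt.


mu = ln(X2/X1) / dt
= ln(3.7687/1.5392) / 2.57
= 0.3484 per day

0.3484 per day


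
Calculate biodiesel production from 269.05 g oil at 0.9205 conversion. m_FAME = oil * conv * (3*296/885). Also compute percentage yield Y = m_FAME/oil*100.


m_FAME = oil * conv * (3 * 296 / 885) = oil * conv * (888/885)
= 269.05 * 0.9205 * 888 / 885
= 248.5001 g
Y = m_FAME / oil * 100 = conv * (888/885) * 100
= 0.9205 * 888 / 885 * 100
= 92.36%

248.5001 g FAME; Y = 92.36%


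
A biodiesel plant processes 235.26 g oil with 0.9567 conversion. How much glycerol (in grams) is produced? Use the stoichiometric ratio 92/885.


glycerol = oil * conv * (92/885)
= 235.26 * 0.9567 * 92 / 885
= 23.3974 g

23.3974 g


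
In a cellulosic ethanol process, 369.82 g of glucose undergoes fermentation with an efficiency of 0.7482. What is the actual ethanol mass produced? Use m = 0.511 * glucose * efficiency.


Actual ethanol: m = 0.511 * 369.82 * 0.7482
m = 141.3934 g

141.3934 g


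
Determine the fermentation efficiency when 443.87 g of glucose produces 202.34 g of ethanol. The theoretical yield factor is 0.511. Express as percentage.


Fermentation efficiency = (actual / (0.511 * glucose)) * 100
= (202.34 / (0.511 * 443.87)) * 100
= 89.2083%

89.2083%


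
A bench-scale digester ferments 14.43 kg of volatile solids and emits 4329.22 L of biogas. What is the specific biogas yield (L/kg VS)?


Y = V / VS
= 4329.22 / 14.43
= 300.0152 L/kg VS

300.0152 L/kg VS


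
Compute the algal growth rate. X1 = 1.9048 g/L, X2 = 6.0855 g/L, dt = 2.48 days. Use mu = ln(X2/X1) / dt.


mu = ln(X2/X1) / dt
= ln(6.0855/1.9048) / 2.48
= 0.4684 per day

0.4684 per day


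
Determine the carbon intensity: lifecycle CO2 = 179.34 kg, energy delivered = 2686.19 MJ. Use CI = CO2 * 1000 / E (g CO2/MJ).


CI = CO2 * 1000 / E
= 179.34 * 1000 / 2686.19
= 66.7637 g CO2/MJ

66.7637 g CO2/MJ


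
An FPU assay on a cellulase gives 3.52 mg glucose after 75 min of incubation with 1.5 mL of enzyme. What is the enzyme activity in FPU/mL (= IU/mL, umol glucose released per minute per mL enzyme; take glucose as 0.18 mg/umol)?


Activity = glucose_mg / (0.18 mg/umol * V_mL * t_min)
= 3.52 / (0.18 * 1.5 * 75)
= 0.1738 FPU/mL

0.1738 FPU/mL


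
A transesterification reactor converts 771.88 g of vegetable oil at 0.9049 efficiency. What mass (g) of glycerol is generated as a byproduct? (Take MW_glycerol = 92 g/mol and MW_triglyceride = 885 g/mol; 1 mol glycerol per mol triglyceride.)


glycerol = oil * conv * (92/885)
= 771.88 * 0.9049 * 92 / 885
= 72.6097 g

72.6097 g


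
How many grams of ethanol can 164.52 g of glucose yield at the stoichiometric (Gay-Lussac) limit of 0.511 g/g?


Theoretical ethanol yield: m_EtOH = 0.511 * m_glucose
m_EtOH = 0.511 * 164.52 = 84.0697 g

84.0697 g


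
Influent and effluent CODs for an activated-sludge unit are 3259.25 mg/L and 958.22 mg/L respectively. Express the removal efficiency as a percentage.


eta = (COD_in - COD_out) / COD_in * 100
= (3259.25 - 958.22) / 3259.25 * 100
= 70.6000%

70.6000%


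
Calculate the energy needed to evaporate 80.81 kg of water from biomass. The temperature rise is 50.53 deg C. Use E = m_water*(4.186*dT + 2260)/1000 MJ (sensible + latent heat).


E = m_water * (4.186 * dT + 2260) / 1000
= 80.81 * (4.186 * 50.53 + 2260) / 1000
= 199.7234 MJ

199.7234 MJ


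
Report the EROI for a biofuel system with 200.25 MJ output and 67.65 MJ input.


EROI = E_out / E_in
= 200.25 / 67.65
= 2.9601

2.9601


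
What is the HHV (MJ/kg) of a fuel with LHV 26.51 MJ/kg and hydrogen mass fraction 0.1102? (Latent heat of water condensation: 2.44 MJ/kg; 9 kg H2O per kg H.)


HHV = LHV + H_frac * 9 * 2.44
= 26.51 + 0.1102 * 9 * 2.44
= 28.9300 MJ/kg

28.9300 MJ/kg


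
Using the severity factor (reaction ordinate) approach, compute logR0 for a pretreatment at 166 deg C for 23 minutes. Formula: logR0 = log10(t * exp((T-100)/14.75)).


logR0 = log10(t * exp((T - 100) / 14.75))
= log10(23 * exp((166 - 100) / 14.75))
= 3.3050

3.3050


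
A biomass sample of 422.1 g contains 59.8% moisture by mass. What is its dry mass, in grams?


Wd = Ww * (1 - MC/100)
= 422.1 * (1 - 59.8/100)
= 169.6842 g

169.6842 g


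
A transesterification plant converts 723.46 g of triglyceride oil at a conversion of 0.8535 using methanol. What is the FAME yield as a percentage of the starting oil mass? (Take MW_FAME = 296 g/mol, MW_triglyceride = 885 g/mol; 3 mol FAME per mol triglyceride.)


m_FAME = oil * conv * (3 * 296 / 885) = oil * conv * (888/885)
= 723.46 * 0.8535 * 888 / 885
= 619.5662 g
Y = m_FAME / oil * 100 = conv * (888/885) * 100
= 0.8535 * 888 / 885 * 100
= 85.64%

85.64%


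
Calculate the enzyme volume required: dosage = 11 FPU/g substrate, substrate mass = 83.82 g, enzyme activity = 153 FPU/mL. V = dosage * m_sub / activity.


V = dosage * m_sub / activity
V = 11 * 83.82 / 153
V = 6.0263 mL

6.0263 mL


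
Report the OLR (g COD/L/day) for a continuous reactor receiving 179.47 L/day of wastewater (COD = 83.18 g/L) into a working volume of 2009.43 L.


OLR = Q * S / V
= 179.47 * 83.18 / 2009.43
= 7.4291 g/L/day

7.4291 g/L/day


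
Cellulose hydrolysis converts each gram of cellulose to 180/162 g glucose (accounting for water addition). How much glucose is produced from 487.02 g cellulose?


glucose = cellulose * 180/162
= 487.02 * 180/162
= 541.1333 g

541.1333 g


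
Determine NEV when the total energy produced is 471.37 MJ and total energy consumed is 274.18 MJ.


NEV = E_out - E_in
= 471.37 - 274.18
= 197.1900 MJ

197.1900 MJ


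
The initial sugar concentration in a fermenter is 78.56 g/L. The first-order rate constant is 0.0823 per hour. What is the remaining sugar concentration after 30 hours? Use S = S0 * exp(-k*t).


S = S0 * exp(-k * t)
S = 78.56 * exp(-0.0823 * 30)
S = 6.6516 g/L

6.6516 g/L


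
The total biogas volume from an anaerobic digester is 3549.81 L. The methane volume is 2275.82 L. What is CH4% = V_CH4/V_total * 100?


CH4% = V_CH4 / V_total * 100
= 2275.82 / 3549.81 * 100
= 64.1110%

64.1110%


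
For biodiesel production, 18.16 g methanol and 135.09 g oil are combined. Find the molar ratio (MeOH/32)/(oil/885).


Molar ratio = n_MeOH / n_oil = (MeOH/32) / (oil/885) = (MeOH * 885) / (32 * oil)
= (18.16 * 885) / (32 * 135.09)
= 3.7178

3.7178


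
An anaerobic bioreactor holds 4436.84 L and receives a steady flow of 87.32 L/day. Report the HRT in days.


HRT = V / Q
= 4436.84 / 87.32
= 50.8113 days

50.8113 days


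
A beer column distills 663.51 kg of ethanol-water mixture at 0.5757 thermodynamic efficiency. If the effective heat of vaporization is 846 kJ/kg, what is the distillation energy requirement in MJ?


E = m * 846 / (eta * 1000)
= 663.51 * 846 / (0.5757 * 1000)
= 975.0381 MJ

975.0381 MJ


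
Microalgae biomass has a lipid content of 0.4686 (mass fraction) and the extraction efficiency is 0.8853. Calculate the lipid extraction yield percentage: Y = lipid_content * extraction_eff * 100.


Y = lipid_content * extraction_eff * 100
= 0.4686 * 0.8853 * 100
= 41.4852%

41.4852%


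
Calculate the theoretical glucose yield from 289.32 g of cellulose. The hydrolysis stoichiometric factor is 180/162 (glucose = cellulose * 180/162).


glucose = cellulose * 180/162
= 289.32 * 180/162
= 321.4667 g

321.4667 g


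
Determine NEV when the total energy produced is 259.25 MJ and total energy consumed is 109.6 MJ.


NEV = E_out - E_in
= 259.25 - 109.6
= 149.6500 MJ

149.6500 MJ


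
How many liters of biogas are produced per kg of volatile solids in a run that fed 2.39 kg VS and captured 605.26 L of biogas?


Y = V / VS
= 605.26 / 2.39
= 253.2469 L/kg VS

253.2469 L/kg VS


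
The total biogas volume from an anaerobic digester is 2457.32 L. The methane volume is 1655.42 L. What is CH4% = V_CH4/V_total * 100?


CH4% = V_CH4 / V_total * 100
= 1655.42 / 2457.32 * 100
= 67.3669%

67.3669%


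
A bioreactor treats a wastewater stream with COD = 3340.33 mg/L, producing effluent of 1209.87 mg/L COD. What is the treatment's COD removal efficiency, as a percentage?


eta = (COD_in - COD_out) / COD_in * 100
= (3340.33 - 1209.87) / 3340.33 * 100
= 63.7799%

63.7799%


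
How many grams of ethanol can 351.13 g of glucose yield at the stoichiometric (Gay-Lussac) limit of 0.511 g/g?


Theoretical ethanol yield: m_EtOH = 0.511 * m_glucose
m_EtOH = 0.511 * 351.13 = 179.4274 g

179.4274 g


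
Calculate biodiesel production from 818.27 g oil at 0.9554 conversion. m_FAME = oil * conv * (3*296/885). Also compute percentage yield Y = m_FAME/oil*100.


m_FAME = oil * conv * (3 * 296 / 885) = oil * conv * (888/885)
= 818.27 * 0.9554 * 888 / 885
= 784.4252 g
Y = m_FAME / oil * 100 = conv * (888/885) * 100
= 0.9554 * 888 / 885 * 100
= 95.86%

784.4252 g FAME; Y = 95.86%


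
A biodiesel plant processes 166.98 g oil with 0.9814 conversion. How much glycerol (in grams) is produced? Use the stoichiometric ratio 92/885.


glycerol = oil * conv * (92/885)
= 166.98 * 0.9814 * 92 / 885
= 17.0355 g

17.0355 g


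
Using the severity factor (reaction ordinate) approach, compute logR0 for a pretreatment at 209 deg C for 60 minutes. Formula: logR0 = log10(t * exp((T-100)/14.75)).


logR0 = log10(t * exp((T - 100) / 14.75))
= log10(60 * exp((209 - 100) / 14.75))
= 4.9875

4.9875


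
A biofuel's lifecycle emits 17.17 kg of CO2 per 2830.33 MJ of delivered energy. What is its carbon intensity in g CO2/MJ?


CI = CO2 * 1000 / E
= 17.17 * 1000 / 2830.33
= 6.0664 g CO2/MJ

6.0664 g CO2/MJ


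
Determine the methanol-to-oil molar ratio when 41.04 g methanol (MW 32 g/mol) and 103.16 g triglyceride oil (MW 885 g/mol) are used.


Molar ratio = n_MeOH / n_oil = (MeOH/32) / (oil/885) = (MeOH * 885) / (32 * oil)
= (41.04 * 885) / (32 * 103.16)
= 11.0024

11.0024


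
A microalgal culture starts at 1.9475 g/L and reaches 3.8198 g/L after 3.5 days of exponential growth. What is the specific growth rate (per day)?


mu = ln(X2/X1) / dt
= ln(3.8198/1.9475) / 3.5
= 0.1925 per day

0.1925 per day


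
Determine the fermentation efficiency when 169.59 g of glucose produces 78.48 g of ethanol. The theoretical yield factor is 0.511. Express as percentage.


Fermentation efficiency = (actual / (0.511 * glucose)) * 100
= (78.48 / (0.511 * 169.59)) * 100
= 90.5603%

90.5603%


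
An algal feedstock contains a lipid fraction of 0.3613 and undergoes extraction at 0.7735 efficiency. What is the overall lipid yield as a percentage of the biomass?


Y = lipid_content * extraction_eff * 100
= 0.3613 * 0.7735 * 100
= 27.9466%

27.9466%


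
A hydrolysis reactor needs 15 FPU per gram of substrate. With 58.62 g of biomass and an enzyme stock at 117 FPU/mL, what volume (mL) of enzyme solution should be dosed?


V = dosage * m_sub / activity
V = 15 * 58.62 / 117
V = 7.5154 mL

7.5154 mL


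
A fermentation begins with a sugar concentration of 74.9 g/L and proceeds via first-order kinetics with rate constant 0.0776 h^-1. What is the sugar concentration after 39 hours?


S = S0 * exp(-k * t)
S = 74.9 * exp(-0.0776 * 39)
S = 3.6319 g/L

3.6319 g/L


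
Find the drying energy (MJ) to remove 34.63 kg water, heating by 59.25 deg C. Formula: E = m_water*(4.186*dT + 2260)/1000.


E = m_water * (4.186 * dT + 2260) / 1000
= 34.63 * (4.186 * 59.25 + 2260) / 1000
= 86.8527 MJ

86.8527 MJ


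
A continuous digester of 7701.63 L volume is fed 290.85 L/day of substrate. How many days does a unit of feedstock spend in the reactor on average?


HRT = V / Q
= 7701.63 / 290.85
= 26.4797 days

26.4797 days


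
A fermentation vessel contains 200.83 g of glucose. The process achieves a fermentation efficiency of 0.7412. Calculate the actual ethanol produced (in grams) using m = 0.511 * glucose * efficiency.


Actual ethanol: m = 0.511 * 200.83 * 0.7412
m = 76.0650 g

76.0650 g


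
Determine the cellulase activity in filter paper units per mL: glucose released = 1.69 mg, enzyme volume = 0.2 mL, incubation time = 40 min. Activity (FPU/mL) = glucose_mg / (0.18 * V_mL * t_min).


Activity = glucose_mg / (0.18 mg/umol * V_mL * t_min)
= 1.69 / (0.18 * 0.2 * 40)
= 1.1736 FPU/mL

1.1736 FPU/mL


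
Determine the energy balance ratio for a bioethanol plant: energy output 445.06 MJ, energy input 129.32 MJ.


EROI = E_out / E_in
= 445.06 / 129.32
= 3.4415

3.4415


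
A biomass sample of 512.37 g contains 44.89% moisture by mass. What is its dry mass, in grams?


Wd = Ww * (1 - MC/100)
= 512.37 * (1 - 44.89/100)
= 282.3671 g

282.3671 g


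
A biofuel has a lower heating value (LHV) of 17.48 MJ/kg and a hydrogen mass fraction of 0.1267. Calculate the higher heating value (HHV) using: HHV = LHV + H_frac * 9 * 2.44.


HHV = LHV + H_frac * 9 * 2.44
= 17.48 + 0.1267 * 9 * 2.44
= 20.2623 MJ/kg

20.2623 MJ/kg


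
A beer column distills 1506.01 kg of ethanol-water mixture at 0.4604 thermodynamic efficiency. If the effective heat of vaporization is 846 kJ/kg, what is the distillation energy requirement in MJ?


E = m * 846 / (eta * 1000)
= 1506.01 * 846 / (0.4604 * 1000)
= 2767.3424 MJ

2767.3424 MJ


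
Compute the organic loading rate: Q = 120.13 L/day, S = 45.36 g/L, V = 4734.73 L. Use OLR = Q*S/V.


OLR = Q * S / V
= 120.13 * 45.36 / 4734.73
= 1.1509 g/L/day

1.1509 g/L/day


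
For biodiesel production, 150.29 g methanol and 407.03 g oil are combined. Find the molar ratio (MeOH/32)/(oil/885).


Molar ratio = n_MeOH / n_oil = (MeOH/32) / (oil/885) = (MeOH * 885) / (32 * oil)
= (150.29 * 885) / (32 * 407.03)
= 10.2117

10.2117


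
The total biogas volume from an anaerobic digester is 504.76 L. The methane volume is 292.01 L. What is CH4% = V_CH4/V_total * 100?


CH4% = V_CH4 / V_total * 100
= 292.01 / 504.76 * 100
= 57.8513%

57.8513%


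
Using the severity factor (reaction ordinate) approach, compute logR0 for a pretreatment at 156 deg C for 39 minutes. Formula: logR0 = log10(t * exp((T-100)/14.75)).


logR0 = log10(t * exp((T - 100) / 14.75))
= log10(39 * exp((156 - 100) / 14.75))
= 3.2399

3.2399


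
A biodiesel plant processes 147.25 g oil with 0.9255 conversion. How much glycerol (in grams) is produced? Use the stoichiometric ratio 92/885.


glycerol = oil * conv * (92/885)
= 147.25 * 0.9255 * 92 / 885
= 14.1669 g

14.1669 g


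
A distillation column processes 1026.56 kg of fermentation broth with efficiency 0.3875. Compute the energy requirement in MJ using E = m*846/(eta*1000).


E = m * 846 / (eta * 1000)
= 1026.56 * 846 / (0.3875 * 1000)
= 2241.2123 MJ

2241.2123 MJ


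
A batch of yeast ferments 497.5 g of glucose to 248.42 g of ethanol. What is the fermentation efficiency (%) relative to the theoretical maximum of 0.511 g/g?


Fermentation efficiency = (actual / (0.511 * glucose)) * 100
= (248.42 / (0.511 * 497.5)) * 100
= 97.7176%

97.7176%


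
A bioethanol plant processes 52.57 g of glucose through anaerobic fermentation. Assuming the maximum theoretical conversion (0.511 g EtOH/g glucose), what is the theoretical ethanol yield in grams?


Theoretical ethanol yield: m_EtOH = 0.511 * m_glucose
m_EtOH = 0.511 * 52.57 = 26.8633 g

26.8633 g


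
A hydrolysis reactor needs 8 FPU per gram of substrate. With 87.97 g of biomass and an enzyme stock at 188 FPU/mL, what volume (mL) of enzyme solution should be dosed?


V = dosage * m_sub / activity
V = 8 * 87.97 / 188
V = 3.7434 mL

3.7434 mL


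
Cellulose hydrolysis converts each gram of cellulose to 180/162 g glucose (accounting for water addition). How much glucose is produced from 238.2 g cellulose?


glucose = cellulose * 180/162
= 238.2 * 180/162
= 264.6667 g

264.6667 g


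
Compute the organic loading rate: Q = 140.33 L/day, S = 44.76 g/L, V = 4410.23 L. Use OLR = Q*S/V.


OLR = Q * S / V
= 140.33 * 44.76 / 4410.23
= 1.4242 g/L/day

1.4242 g/L/day


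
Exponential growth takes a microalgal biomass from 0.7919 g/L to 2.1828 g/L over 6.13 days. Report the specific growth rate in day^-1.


mu = ln(X2/X1) / dt
= ln(2.1828/0.7919) / 6.13
= 0.1654 per day

0.1654 per day


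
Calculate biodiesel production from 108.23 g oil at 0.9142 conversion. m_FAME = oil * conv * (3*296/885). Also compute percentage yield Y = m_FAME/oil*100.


m_FAME = oil * conv * (3 * 296 / 885) = oil * conv * (888/885)
= 108.23 * 0.9142 * 888 / 885
= 99.2793 g
Y = m_FAME / oil * 100 = conv * (888/885) * 100
= 0.9142 * 888 / 885 * 100
= 91.73%

99.2793 g FAME; Y = 91.73%


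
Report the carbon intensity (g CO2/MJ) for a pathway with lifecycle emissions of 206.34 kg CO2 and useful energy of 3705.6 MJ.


CI = CO2 * 1000 / E
= 206.34 * 1000 / 3705.6
= 55.6833 g CO2/MJ

55.6833 g CO2/MJ


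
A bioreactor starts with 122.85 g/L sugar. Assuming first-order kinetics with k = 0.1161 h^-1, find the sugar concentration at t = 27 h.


S = S0 * exp(-k * t)
S = 122.85 * exp(-0.1161 * 27)
S = 5.3455 g/L

5.3455 g/L


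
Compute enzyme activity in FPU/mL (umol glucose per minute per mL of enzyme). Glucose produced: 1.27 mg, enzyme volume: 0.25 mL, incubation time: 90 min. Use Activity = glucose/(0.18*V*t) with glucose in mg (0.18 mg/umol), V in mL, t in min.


Activity = glucose_mg / (0.18 mg/umol * V_mL * t_min)
= 1.27 / (0.18 * 0.25 * 90)
= 0.3136 FPU/mL

0.3136 FPU/mL


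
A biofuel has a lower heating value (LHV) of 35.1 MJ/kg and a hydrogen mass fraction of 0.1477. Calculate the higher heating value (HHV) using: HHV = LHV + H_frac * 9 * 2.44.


HHV = LHV + H_frac * 9 * 2.44
= 35.1 + 0.1477 * 9 * 2.44
= 38.3435 MJ/kg

38.3435 MJ/kg


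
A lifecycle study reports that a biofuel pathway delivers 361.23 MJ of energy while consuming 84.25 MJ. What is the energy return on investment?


EROI = E_out / E_in
= 361.23 / 84.25
= 4.2876

4.2876


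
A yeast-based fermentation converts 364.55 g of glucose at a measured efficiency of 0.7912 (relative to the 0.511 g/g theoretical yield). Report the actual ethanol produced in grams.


Actual ethanol: m = 0.511 * 364.55 * 0.7912
m = 147.3887 g

147.3887 g


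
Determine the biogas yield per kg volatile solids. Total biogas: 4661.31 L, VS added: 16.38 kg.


Y = V / VS
= 4661.31 / 16.38
= 284.5733 L/kg VS

284.5733 L/kg VS


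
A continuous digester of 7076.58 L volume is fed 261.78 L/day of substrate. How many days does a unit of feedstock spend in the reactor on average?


HRT = V / Q
= 7076.58 / 261.78
= 27.0325 days

27.0325 days


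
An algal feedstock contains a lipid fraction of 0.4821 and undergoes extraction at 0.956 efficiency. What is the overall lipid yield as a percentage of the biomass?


Y = lipid_content * extraction_eff * 100
= 0.4821 * 0.956 * 100
= 46.0888%

46.0888%


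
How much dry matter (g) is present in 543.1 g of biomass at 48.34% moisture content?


Wd = Ww * (1 - MC/100)
= 543.1 * (1 - 48.34/100)
= 280.5655 g

280.5655 g


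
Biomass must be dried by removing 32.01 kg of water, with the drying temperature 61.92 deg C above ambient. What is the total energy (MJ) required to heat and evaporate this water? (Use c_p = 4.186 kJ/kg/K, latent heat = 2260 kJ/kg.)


E = m_water * (4.186 * dT + 2260) / 1000
= 32.01 * (4.186 * 61.92 + 2260) / 1000
= 80.6395 MJ

80.6395 MJ


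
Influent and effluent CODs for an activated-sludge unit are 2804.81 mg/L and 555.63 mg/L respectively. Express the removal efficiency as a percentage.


eta = (COD_in - COD_out) / COD_in * 100
= (2804.81 - 555.63) / 2804.81 * 100
= 80.1901%

80.1901%


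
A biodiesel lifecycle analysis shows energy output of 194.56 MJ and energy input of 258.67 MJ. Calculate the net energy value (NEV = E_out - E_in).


NEV = E_out - E_in
= 194.56 - 258.67
= -64.1100 MJ

-64.1100 MJ


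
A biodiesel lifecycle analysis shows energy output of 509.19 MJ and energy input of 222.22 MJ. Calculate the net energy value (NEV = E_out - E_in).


NEV = E_out - E_in
= 509.19 - 222.22
= 286.9700 MJ

286.9700 MJ


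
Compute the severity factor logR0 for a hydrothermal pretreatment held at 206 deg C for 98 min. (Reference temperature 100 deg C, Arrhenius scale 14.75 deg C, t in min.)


logR0 = log10(t * exp((T - 100) / 14.75))
= log10(98 * exp((206 - 100) / 14.75))
= 5.1123

5.1123


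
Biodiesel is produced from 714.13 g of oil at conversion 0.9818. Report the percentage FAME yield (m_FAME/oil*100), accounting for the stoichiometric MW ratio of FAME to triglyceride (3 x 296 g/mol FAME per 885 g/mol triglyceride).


m_FAME = oil * conv * (3 * 296 / 885) = oil * conv * (888/885)
= 714.13 * 0.9818 * 888 / 885
= 703.5096 g
Y = m_FAME / oil * 100 = conv * (888/885) * 100
= 0.9818 * 888 / 885 * 100
= 98.51%

98.51%


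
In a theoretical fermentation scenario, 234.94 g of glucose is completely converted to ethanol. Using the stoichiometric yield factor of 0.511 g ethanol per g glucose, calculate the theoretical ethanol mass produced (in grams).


Theoretical ethanol yield: m_EtOH = 0.511 * m_glucose
m_EtOH = 0.511 * 234.94 = 120.0543 g

120.0543 g


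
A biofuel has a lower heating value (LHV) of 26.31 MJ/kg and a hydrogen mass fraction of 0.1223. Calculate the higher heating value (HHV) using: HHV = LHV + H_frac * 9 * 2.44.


HHV = LHV + H_frac * 9 * 2.44
= 26.31 + 0.1223 * 9 * 2.44
= 28.9957 MJ/kg

28.9957 MJ/kg


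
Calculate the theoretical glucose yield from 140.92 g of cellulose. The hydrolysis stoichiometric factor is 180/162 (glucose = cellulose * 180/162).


glucose = cellulose * 180/162
= 140.92 * 180/162
= 156.5778 g

156.5778 g


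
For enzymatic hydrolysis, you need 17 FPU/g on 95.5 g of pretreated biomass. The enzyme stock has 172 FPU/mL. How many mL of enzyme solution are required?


V = dosage * m_sub / activity
V = 17 * 95.5 / 172
V = 9.4390 mL

9.4390 mL


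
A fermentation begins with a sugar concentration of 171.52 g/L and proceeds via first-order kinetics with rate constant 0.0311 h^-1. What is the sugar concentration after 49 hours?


S = S0 * exp(-k * t)
S = 171.52 * exp(-0.0311 * 49)
S = 37.3674 g/L

37.3674 g/L


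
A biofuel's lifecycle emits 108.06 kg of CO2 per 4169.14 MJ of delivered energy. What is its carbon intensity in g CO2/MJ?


CI = CO2 * 1000 / E
= 108.06 * 1000 / 4169.14
= 25.9190 g CO2/MJ

25.9190 g CO2/MJ


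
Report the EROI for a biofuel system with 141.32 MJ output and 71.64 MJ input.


EROI = E_out / E_in
= 141.32 / 71.64
= 1.9726

1.9726


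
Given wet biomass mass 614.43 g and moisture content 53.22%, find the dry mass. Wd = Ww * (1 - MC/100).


Wd = Ww * (1 - MC/100)
= 614.43 * (1 - 53.22/100)
= 287.4304 g

287.4304 g


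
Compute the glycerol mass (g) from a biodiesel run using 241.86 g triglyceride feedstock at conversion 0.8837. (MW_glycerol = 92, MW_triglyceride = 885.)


glycerol = oil * conv * (92/885)
= 241.86 * 0.8837 * 92 / 885
= 22.2184 g

22.2184 g


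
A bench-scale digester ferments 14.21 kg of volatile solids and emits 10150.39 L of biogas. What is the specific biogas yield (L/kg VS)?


Y = V / VS
= 10150.39 / 14.21
= 714.3132 L/kg VS

714.3132 L/kg VS


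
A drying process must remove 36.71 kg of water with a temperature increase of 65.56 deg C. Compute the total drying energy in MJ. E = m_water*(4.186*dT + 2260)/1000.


E = m_water * (4.186 * dT + 2260) / 1000
= 36.71 * (4.186 * 65.56 + 2260) / 1000
= 93.0391 MJ

93.0391 MJ


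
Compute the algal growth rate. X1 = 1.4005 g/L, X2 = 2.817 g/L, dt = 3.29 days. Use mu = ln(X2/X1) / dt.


mu = ln(X2/X1) / dt
= ln(2.817/1.4005) / 3.29
= 0.2124 per day

0.2124 per day


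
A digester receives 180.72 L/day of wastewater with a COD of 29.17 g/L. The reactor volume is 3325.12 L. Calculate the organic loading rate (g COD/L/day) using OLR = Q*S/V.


OLR = Q * S / V
= 180.72 * 29.17 / 3325.12
= 1.5854 g/L/day

1.5854 g/L/day


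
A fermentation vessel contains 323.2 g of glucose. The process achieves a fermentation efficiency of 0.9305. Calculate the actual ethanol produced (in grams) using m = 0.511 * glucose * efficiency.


Actual ethanol: m = 0.511 * 323.2 * 0.9305
m = 153.6769 g

153.6769 g


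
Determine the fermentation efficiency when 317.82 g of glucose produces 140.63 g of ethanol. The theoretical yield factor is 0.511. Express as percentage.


Fermentation efficiency = (actual / (0.511 * glucose)) * 100
= (140.63 / (0.511 * 317.82)) * 100
= 86.5916%

86.5916%


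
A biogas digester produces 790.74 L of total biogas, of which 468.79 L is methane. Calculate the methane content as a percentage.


CH4% = V_CH4 / V_total * 100
= 468.79 / 790.74 * 100
= 59.2850%

59.2850%
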